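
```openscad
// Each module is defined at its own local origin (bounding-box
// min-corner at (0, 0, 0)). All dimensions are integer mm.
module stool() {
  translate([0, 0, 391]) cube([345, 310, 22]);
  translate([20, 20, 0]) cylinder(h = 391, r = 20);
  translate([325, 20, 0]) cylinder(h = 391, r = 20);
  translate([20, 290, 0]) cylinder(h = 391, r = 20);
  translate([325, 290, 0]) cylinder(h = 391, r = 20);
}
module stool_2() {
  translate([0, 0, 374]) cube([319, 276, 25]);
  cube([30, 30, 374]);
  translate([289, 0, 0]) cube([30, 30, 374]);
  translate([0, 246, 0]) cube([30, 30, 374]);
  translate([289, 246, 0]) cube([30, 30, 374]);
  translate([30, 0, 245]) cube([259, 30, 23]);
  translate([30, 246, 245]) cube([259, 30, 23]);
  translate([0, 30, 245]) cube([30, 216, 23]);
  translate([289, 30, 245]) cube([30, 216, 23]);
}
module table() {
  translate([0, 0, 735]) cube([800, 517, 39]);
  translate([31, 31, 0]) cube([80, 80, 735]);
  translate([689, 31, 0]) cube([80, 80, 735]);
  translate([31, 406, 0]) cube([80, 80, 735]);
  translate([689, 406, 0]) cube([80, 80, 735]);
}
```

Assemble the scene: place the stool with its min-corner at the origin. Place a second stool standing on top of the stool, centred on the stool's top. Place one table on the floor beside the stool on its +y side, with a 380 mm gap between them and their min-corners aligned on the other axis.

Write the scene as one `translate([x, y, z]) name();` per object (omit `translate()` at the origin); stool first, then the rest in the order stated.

stool();
translate([13, 17, 413]) stool_2();
translate([0, 690, 0]) table();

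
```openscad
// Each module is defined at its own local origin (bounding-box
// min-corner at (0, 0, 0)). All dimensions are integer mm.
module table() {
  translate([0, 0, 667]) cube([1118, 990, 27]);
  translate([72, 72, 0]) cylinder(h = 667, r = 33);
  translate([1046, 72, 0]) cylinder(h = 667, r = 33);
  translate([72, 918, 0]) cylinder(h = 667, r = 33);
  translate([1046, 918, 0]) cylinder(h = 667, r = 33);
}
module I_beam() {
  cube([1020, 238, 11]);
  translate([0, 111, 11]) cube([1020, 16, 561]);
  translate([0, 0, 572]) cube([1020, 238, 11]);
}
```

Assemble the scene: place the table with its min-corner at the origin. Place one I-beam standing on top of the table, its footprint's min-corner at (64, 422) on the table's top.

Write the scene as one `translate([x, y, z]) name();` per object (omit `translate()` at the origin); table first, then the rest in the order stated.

table();
translate([64, 422, 694]) I_beam();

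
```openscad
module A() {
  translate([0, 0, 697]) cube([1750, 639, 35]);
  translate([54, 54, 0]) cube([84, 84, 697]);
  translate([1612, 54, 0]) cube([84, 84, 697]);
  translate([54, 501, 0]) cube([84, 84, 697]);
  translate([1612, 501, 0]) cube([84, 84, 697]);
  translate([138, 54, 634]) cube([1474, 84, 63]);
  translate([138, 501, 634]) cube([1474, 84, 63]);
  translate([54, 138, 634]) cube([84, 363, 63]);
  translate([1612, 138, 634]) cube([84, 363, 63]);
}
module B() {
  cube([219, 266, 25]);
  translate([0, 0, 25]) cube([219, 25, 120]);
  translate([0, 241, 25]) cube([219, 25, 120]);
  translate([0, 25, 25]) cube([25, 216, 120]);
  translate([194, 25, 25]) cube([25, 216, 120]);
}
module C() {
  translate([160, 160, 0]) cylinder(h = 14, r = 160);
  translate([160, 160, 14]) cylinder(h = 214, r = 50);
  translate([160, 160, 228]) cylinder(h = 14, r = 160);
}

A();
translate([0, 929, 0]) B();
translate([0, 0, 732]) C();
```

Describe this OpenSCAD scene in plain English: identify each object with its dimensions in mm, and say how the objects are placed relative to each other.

A is a table: top 1750 mm (x) × 639 mm (y), 35 mm thick, upper face at z = 732 mm, on four 84×84 mm square legs, each inset 54 mm from the nearest pair of top edges, running from z = 0 to the bottom of the top. Four apron rails, 84 mm thick and 63 mm tall, run between adjacent legs with their top edges flush with the underside of the top and their outer faces flush with the legs' outer faces.

B is an open storage box with external size 219×266×145 mm and wall thickness 25 mm (the base is also 25 mm thick). The base covers the whole footprint; the four walls stand on the base, with the y-facing walls full-width and the x-facing walls fitting between their inner faces.

C is a spool: two coaxial disc flanges of radius 160 mm and thickness 14 mm, joined by a core cylinder of radius 50 mm and height 214 mm. The lower flange rests on z = 0 and the three cylinders share a vertical axis.

The open box is on the floor beside the table on its +y side. The spool is on top of the table.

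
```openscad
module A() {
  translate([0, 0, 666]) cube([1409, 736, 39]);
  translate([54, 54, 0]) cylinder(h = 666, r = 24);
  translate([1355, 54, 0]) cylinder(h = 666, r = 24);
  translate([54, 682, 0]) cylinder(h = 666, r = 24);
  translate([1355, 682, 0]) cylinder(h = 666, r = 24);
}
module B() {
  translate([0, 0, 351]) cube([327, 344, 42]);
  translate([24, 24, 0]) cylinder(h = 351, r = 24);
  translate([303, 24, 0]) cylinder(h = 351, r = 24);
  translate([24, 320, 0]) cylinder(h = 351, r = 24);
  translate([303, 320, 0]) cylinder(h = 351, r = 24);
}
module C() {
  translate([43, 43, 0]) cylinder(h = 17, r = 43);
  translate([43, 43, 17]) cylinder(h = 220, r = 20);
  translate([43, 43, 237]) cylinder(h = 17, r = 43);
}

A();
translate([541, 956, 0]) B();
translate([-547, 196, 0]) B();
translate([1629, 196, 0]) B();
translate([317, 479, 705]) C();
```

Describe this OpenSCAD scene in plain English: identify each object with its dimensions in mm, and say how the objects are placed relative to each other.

A is a rectangular dining table. The top is 1409×736×39 mm with its upper surface at z = 705 mm. It stands on four round legs of 48 mm diameter, each leg's bounding box inset 30 mm from the nearest pair of top edges, running from the floor to the underside of the top.

B is a four-legged stool. The seat is a 327×344×42 mm slab whose top surface is at z = 393 mm; four round legs, each 48 mm in diameter, run from the floor (z = 0) to the underside of the seat, each leg's axis is inset half a diameter from the nearest pair of seat edges (so the leg's bounding box is flush with the corner).

C is a spool: two coaxial disc flanges of radius 43 mm and thickness 17 mm, joined by a core cylinder of radius 20 mm and height 220 mm. The lower flange rests on z = 0 and the three cylinders share a vertical axis.

Three stools sit around the table at the +y, −x, +x sides. The spool is on top of the table.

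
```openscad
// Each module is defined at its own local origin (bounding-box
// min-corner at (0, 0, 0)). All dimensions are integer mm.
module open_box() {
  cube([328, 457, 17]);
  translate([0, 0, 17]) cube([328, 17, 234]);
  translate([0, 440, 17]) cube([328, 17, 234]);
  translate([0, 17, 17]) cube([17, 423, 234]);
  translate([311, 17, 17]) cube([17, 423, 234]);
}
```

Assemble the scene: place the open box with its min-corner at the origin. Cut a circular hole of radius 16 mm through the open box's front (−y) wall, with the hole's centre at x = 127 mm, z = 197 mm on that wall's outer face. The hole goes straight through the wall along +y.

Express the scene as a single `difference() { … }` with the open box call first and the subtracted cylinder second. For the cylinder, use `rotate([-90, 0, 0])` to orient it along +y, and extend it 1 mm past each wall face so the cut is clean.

difference() {
  open_box();
  translate([127, -1, 197]) rotate([-90, 0, 0]) cylinder(h = 19, r = 16);
}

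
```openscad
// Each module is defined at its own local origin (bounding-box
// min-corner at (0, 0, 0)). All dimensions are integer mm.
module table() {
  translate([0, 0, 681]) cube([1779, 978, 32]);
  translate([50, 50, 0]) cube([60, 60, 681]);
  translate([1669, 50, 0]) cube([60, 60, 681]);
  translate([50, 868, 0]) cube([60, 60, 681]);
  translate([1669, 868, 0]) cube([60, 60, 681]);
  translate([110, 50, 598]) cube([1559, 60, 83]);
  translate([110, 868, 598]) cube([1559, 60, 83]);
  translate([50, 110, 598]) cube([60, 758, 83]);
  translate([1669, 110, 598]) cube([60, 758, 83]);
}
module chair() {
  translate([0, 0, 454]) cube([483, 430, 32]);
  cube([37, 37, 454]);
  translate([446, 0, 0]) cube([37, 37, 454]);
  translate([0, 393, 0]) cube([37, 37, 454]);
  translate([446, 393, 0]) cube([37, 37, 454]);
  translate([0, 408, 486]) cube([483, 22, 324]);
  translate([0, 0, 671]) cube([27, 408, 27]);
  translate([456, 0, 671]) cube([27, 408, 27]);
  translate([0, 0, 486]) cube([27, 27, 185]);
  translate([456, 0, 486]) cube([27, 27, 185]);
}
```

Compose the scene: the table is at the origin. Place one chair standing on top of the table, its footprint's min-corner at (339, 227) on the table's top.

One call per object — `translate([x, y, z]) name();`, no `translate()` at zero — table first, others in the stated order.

table();
translate([339, 227, 713]) chair();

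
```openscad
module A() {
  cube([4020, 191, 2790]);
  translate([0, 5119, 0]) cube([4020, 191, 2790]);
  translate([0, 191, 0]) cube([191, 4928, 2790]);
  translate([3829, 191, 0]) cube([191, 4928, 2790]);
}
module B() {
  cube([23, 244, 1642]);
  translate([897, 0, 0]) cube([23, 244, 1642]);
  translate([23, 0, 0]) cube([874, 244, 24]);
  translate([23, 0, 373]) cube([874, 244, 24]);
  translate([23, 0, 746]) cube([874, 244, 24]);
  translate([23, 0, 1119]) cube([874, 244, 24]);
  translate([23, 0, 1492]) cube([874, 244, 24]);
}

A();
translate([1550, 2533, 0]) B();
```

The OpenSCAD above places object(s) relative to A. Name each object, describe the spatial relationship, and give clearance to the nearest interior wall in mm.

A is a house frame. B is a bookshelf. The bookshelf sits inside the house frame, centred. The clearance to the nearest interior wall is 1359 mm.

Clearances: x = 1359, y = 2342; minimum 1359 mm.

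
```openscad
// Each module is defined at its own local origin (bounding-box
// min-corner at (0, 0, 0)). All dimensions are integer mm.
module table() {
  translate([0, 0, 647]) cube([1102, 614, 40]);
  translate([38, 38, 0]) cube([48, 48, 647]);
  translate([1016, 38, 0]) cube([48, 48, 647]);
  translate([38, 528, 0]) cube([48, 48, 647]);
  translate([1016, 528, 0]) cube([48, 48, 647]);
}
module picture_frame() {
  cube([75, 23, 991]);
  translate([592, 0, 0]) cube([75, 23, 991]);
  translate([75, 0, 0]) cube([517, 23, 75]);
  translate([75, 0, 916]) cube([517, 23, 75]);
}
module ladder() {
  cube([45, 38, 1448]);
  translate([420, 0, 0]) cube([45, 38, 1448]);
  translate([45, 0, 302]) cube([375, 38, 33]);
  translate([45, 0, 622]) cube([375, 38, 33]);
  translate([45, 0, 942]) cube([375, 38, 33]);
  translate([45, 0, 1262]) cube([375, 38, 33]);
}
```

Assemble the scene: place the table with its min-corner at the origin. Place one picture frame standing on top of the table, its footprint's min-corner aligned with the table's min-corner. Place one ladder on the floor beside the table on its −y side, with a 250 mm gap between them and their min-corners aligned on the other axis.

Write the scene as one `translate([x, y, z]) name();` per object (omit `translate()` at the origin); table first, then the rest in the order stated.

table();
translate([0, 0, 687]) picture_frame();
translate([0, -288, 0]) ladder();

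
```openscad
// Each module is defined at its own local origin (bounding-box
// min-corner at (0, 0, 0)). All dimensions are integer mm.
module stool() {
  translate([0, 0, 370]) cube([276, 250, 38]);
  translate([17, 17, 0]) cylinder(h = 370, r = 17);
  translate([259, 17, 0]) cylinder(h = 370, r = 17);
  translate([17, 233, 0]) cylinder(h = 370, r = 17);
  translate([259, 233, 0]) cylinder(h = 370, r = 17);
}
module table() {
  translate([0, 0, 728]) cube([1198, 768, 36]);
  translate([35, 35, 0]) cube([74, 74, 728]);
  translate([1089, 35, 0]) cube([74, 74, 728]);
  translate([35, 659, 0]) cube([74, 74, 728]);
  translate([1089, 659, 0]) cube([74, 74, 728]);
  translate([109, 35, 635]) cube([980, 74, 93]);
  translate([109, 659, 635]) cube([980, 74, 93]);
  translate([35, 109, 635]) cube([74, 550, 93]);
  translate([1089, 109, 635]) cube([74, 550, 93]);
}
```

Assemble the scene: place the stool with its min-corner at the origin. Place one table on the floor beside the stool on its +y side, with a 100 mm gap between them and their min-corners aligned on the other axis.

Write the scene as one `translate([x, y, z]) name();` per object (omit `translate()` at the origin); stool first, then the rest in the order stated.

stool();
translate([0, 350, 0]) table();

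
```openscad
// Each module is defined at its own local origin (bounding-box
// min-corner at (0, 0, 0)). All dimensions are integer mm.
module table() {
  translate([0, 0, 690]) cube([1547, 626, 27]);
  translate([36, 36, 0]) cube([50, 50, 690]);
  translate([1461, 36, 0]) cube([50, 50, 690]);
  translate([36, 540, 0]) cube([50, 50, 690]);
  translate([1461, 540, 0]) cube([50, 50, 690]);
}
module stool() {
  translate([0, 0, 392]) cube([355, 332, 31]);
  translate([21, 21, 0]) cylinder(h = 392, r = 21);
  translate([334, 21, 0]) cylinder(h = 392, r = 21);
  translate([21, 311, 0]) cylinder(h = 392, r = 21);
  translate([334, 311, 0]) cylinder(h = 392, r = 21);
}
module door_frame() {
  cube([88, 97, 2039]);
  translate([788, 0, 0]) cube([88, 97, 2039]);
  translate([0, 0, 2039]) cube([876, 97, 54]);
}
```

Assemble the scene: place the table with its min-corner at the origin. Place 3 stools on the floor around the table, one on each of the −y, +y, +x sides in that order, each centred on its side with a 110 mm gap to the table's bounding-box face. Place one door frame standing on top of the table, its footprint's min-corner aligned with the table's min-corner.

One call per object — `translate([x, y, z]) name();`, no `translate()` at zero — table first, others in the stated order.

table();
translate([596, -442, 0]) stool();
translate([596, 736, 0]) stool();
translate([1657, 147, 0]) stool();
translate([0, 0, 717]) door_frame();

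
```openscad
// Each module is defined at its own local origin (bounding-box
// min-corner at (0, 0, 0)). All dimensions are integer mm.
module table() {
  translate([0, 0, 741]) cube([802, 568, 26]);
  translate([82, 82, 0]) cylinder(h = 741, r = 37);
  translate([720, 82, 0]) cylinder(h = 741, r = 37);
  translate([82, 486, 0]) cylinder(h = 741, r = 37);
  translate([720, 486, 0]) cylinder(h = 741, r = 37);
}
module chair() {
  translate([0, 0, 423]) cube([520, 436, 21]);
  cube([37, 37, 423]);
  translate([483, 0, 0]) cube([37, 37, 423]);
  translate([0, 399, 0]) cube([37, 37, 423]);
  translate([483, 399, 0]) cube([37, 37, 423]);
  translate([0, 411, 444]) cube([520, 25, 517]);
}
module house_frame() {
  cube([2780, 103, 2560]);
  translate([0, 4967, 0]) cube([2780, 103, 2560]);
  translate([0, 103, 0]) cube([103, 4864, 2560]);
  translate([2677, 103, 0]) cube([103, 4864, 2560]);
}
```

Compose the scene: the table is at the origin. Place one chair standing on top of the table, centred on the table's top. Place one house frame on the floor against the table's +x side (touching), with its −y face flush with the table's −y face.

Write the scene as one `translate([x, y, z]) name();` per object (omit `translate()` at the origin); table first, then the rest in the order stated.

table();
translate([141, 66, 767]) chair();
translate([802, 0, 0]) house_frame();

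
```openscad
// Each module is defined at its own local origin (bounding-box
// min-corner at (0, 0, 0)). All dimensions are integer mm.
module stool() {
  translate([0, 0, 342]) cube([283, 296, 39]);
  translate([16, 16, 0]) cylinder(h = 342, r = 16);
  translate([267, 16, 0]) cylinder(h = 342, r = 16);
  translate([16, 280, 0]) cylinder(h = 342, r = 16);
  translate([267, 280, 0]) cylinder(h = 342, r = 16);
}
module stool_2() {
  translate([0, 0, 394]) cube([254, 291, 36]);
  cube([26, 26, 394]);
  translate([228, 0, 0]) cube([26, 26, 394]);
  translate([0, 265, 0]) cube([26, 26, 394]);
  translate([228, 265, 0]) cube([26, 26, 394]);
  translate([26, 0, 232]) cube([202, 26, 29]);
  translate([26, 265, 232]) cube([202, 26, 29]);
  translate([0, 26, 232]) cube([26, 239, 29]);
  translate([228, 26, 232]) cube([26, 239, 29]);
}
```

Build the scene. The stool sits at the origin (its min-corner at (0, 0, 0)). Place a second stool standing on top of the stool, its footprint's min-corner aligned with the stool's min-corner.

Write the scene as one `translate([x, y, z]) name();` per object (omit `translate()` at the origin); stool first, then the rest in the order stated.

stool();
translate([0, 0, 381]) stool_2();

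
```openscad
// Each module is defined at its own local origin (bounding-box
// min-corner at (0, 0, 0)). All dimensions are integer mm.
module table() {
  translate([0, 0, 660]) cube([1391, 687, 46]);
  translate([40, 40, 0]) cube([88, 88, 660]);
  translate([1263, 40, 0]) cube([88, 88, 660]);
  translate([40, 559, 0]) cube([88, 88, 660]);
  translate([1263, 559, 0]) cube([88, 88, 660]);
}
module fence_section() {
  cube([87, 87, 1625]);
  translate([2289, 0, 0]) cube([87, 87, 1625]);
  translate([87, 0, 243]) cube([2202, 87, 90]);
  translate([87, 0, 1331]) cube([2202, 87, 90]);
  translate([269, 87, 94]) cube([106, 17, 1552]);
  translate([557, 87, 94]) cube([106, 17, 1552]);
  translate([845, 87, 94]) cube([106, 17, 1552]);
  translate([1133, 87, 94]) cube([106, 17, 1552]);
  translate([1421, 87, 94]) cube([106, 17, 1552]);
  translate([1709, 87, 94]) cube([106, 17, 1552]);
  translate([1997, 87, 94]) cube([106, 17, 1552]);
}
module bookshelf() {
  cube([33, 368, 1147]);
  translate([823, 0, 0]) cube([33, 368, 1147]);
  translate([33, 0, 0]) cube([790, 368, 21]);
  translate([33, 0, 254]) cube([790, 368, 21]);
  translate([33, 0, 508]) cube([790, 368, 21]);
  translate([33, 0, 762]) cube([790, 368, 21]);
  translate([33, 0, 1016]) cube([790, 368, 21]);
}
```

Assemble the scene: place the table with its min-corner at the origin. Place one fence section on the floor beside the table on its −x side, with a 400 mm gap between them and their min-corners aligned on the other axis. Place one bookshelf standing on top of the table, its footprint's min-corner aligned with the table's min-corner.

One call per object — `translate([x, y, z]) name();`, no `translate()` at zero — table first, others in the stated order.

table();
translate([-2776, 0, 0]) fence_section();
translate([0, 0, 706]) bookshelf();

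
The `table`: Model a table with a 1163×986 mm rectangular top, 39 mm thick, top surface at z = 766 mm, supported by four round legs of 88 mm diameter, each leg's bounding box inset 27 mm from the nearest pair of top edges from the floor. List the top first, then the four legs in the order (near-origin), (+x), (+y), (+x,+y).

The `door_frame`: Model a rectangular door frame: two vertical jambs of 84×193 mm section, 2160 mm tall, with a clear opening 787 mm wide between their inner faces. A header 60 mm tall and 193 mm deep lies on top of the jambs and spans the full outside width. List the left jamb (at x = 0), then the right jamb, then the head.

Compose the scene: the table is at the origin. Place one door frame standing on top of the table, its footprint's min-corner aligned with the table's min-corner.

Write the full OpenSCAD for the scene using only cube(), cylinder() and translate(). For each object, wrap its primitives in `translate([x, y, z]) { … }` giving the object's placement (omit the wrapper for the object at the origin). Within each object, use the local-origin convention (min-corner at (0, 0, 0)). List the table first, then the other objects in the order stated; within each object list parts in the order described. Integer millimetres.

translate([0, 0, 727]) cube([1163, 986, 39]);
translate([71, 71, 0]) cylinder(h = 727, r = 44);
translate([1092, 71, 0]) cylinder(h = 727, r = 44);
translate([71, 915, 0]) cylinder(h = 727, r = 44);
translate([1092, 915, 0]) cylinder(h = 727, r = 44);
translate([0, 0, 766]) {
  cube([84, 193, 2160]);
  translate([871, 0, 0]) cube([84, 193, 2160]);
  translate([0, 0, 2160]) cube([955, 193, 60]);
}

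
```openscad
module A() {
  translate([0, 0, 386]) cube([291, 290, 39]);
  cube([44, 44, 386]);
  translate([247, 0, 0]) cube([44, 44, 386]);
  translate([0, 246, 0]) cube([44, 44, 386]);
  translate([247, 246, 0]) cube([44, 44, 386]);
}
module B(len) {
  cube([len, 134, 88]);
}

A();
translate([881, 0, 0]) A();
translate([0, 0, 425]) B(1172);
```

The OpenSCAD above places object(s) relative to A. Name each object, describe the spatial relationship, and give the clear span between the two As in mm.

A is a stool. B is a beam. A beam spans the tops of two stools. The clear span between the two stools is 590 mm.

Second stool starts at x = 881; first ends at x = 291; clear span = 881 − 291 = 590 mm.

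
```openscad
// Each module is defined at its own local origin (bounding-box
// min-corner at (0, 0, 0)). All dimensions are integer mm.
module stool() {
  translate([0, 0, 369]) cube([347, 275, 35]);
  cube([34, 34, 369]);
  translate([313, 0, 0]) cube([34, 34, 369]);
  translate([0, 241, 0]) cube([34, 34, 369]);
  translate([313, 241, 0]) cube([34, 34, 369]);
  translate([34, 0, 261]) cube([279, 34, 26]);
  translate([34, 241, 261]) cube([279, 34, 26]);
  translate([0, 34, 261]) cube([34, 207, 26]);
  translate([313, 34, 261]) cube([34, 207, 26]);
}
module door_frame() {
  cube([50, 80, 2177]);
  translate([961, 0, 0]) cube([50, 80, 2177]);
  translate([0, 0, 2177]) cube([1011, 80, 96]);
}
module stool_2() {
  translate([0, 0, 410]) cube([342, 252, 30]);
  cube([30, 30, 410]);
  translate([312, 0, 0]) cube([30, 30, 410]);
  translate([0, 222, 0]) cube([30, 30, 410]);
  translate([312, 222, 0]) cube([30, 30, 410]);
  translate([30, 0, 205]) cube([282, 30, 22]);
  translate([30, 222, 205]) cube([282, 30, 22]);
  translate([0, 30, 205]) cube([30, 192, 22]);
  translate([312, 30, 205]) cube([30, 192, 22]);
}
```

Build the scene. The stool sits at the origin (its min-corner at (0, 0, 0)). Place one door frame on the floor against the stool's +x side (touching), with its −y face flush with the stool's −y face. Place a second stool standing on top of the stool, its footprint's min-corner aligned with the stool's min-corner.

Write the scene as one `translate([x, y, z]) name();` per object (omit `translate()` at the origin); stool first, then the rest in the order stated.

stool();
translate([347, 0, 0]) door_frame();
translate([0, 0, 404]) stool_2();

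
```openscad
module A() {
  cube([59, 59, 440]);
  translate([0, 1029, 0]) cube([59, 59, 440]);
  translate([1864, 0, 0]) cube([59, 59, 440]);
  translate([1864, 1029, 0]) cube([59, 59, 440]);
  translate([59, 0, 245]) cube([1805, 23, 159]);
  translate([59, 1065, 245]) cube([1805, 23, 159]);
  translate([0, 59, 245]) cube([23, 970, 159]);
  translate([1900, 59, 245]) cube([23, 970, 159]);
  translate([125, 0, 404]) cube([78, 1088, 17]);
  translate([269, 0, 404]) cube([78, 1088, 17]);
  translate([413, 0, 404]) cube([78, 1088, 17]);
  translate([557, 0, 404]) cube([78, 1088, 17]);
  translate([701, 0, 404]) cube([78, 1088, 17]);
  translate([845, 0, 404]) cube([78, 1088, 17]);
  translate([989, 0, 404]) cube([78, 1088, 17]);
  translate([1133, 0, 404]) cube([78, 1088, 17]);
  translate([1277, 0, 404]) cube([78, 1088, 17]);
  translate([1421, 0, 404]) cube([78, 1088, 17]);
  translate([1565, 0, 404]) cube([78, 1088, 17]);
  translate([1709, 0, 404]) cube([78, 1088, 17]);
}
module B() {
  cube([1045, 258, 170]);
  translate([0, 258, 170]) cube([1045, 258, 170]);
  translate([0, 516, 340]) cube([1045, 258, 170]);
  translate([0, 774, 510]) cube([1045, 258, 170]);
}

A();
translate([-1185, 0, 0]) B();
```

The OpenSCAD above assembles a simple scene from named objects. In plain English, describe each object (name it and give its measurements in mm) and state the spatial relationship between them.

A is a bed frame 1923 mm long (x) by 1088 mm wide (y). Four 59×59 mm corner posts, 440 mm tall, at the corners of the footprint. Four rails of 23 mm thickness and 159 mm height run between adjacent posts with their undersides at z = 245 mm, their outer faces flush with the outside of the frame (the two x-running rails run between the posts' inner faces; the two y-running rails run between the posts' inner faces). 12 slats, each 78 mm wide (x) and 17 mm thick, lie across the top of the two x-running rails, running the full 1088 mm width of the frame in y; the slats are evenly spaced along x between the inner faces of the end posts with equal gaps (rounded down to the nearest mm) at the −x end and between each pair — any rounding remainder accumulates at the +x end.

B is a run of 4 identical solid stair steps. Each tread is 1045×258 mm and each step block is 170 mm high. Step 1 rests on the floor; step k is offset from step 1 by (k−1)×258 mm in y and (k−1)×170 mm in z.

The staircase is on the floor beside the bed frame on its −x side.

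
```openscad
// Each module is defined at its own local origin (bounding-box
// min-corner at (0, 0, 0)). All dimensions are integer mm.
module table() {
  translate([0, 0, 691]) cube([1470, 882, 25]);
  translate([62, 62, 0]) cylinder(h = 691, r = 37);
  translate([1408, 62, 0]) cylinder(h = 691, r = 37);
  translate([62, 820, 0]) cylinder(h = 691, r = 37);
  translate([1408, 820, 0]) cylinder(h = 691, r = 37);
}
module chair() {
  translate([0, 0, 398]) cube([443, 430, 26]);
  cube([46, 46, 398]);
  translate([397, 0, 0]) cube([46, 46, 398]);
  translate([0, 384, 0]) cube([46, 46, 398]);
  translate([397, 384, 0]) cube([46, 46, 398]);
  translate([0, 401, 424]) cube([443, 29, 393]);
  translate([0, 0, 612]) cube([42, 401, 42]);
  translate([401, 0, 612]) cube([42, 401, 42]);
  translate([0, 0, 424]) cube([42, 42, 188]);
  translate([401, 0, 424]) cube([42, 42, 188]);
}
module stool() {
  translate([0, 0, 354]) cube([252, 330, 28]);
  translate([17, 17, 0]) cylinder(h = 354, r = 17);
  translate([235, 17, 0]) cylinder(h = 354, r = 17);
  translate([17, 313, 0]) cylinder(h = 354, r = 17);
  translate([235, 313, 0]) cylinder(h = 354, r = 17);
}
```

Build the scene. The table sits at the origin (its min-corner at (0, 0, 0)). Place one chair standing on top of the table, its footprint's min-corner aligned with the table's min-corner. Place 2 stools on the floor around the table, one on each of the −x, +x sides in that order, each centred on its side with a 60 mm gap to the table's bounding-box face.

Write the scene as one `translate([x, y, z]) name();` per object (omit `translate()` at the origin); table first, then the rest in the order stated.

table();
translate([0, 0, 716]) chair();
translate([-312, 276, 0]) stool();
translate([1530, 276, 0]) stool();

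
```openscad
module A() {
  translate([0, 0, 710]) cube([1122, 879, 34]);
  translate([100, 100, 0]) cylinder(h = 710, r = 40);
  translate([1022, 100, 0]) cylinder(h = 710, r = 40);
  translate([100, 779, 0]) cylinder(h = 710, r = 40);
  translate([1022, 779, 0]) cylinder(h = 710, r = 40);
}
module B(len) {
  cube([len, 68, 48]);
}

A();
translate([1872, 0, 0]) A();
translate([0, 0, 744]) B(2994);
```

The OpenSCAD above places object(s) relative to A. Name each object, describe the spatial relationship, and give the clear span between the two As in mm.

A is a table. B is a beam. A beam spans the tops of two tables. The clear span between the two tables is 750 mm.

Second table starts at x = 1872; first ends at x = 1122; clear span = 1872 − 1122 = 750 mm.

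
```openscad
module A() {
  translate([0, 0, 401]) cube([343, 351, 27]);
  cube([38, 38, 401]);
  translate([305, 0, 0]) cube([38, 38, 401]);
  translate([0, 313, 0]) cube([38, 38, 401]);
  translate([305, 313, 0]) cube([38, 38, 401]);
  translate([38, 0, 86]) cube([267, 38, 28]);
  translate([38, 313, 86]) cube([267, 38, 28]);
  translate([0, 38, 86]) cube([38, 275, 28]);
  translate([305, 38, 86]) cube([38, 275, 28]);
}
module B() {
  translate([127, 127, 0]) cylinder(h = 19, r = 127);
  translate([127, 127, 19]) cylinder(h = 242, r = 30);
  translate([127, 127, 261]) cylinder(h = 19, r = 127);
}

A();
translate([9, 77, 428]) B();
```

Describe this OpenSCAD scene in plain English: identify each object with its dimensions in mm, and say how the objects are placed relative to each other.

A is a four-legged stool. The seat is a 343×351×27 mm slab whose top surface is at z = 428 mm; four square legs, each 38×38 mm in cross-section, run from the floor (z = 0) to the underside of the seat, each flush with a corner of the seat. Four stretchers, 38 mm wide and 28 mm tall, connect adjacent legs with their undersides at z = 86 mm, each running between the inner faces of the legs it joins and aligned with the legs' outer faces on the other axis.

B is a spool: two coaxial disc flanges of radius 127 mm and thickness 19 mm, joined by a core cylinder of radius 30 mm and height 242 mm. The lower flange rests on z = 0 and the three cylinders share a vertical axis.

The spool is on top of the stool.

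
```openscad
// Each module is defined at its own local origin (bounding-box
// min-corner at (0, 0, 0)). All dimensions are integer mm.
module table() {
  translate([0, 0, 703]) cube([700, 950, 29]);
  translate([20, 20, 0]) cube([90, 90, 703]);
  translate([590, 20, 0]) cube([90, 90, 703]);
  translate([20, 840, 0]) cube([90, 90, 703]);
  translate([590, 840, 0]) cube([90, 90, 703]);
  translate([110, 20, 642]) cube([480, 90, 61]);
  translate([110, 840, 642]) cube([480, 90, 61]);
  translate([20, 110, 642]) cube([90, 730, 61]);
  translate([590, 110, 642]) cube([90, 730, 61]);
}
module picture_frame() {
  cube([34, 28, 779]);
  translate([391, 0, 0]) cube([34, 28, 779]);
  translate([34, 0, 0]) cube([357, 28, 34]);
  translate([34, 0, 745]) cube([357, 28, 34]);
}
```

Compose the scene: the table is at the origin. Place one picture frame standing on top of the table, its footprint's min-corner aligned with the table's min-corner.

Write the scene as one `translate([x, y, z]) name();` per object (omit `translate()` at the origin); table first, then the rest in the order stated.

table();
translate([0, 0, 732]) picture_frame();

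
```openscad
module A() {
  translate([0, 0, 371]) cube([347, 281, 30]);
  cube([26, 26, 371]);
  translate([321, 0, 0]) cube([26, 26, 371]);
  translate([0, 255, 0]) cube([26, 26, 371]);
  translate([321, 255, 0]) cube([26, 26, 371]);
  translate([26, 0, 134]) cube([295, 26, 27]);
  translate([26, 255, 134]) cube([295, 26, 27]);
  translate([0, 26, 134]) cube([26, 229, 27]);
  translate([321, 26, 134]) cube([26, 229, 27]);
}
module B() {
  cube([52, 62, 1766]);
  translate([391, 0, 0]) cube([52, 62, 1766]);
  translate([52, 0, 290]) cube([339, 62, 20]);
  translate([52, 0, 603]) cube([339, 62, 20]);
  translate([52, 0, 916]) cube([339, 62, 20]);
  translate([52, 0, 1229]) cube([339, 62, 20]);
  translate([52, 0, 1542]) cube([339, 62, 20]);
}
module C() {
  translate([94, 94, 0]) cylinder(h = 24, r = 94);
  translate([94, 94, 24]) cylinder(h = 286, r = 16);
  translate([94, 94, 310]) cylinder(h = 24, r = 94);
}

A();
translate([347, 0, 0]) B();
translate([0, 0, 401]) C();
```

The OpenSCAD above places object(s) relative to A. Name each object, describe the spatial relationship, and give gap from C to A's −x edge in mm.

The spool's min-x is at 0; the stool's min-x is 0; gap = 0 mm.

A is a stool. B is a ladder. C is a spool. The ladder is against the stool's +x side, with their −y faces flush. The spool is on top of the stool. The gap from the spool to the stool's −x edge is 0 mm.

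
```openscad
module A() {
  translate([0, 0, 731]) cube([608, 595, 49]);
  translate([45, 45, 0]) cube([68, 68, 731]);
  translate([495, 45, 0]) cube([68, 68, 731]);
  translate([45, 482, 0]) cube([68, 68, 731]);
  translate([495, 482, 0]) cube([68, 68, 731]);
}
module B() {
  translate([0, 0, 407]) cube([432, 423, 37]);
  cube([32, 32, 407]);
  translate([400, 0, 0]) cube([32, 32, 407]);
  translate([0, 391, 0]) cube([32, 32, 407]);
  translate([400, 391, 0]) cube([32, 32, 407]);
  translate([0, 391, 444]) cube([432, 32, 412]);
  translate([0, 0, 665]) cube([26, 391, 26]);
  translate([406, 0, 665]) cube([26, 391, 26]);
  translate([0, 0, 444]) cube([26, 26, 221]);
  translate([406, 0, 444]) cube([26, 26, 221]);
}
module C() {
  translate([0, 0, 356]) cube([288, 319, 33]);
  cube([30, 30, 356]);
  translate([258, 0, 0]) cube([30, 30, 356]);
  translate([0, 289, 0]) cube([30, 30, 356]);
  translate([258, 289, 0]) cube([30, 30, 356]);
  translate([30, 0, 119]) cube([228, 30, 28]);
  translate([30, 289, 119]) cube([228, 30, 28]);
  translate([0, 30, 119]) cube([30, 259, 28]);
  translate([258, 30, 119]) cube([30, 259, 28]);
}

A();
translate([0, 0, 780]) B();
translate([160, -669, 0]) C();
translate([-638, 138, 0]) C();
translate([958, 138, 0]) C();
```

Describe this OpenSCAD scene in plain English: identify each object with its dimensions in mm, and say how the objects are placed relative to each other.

A is a table: top 608 mm (x) × 595 mm (y), 49 mm thick, upper face at z = 780 mm, on four 68×68 mm square legs, each inset 45 mm from the nearest pair of top edges, running from z = 0 to the bottom of the top.

B is a chair: 432×423 mm seat, 37 mm thick, top at z = 444 mm, on four 32 mm square corner legs flush with the seat edges. A 32 mm thick backrest slab spans the full seat width, extending 412 mm above the seat top, its back face flush with the seat's +y edge. Two armrests of 26×26 mm section run along each side from the seat's front edge to the front of the backrest, top faces 247 mm above the seat top and outer faces flush with the seat's x-edges; a 26×26 mm post under the front of each armrest stands on the seat at the front corner.

C is a four-legged stool. The seat is 288×319 mm, 33 mm thick, top at z = 389 mm. It stands on four square legs, each 30×30 mm in cross-section, from z = 0 to the seat underside, each flush with a corner of the seat. Four stretchers, 30 mm wide and 28 mm tall, connect adjacent legs with their undersides at z = 119 mm, each running between the inner faces of the legs it joins and aligned with the legs' outer faces on the other axis.

The chair is on top of the table. Three stools sit around the table at the −y, −x, +x sides.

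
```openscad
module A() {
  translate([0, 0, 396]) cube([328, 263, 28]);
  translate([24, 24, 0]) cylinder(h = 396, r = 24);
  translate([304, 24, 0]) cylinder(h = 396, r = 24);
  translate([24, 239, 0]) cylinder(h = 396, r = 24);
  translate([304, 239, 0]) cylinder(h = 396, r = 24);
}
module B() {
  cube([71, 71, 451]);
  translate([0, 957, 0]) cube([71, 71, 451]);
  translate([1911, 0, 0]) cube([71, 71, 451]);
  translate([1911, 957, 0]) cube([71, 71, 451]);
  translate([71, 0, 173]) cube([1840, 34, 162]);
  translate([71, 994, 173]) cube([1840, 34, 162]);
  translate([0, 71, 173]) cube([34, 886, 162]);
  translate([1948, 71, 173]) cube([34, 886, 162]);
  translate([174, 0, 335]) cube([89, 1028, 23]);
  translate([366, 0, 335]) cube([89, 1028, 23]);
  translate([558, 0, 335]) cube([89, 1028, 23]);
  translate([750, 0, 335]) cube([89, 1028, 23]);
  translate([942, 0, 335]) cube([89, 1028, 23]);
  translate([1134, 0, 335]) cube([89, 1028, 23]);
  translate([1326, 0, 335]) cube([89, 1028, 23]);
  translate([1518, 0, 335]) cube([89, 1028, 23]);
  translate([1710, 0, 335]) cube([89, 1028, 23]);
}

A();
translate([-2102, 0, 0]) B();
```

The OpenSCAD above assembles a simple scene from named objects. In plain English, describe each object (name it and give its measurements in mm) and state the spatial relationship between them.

A is a four-legged stool. The seat is a 328×263×28 mm slab whose top surface is at z = 424 mm; four round legs, each 48 mm in diameter, run from the floor (z = 0) to the underside of the seat, each leg's axis is inset half a diameter from the nearest pair of seat edges (so the leg's bounding box is flush with the corner).

B is a bed frame 1982 mm long (x) by 1028 mm wide (y). Four 71×71 mm corner posts, 451 mm tall, at the corners of the footprint. Four rails of 34 mm thickness and 162 mm height run between adjacent posts with their undersides at z = 173 mm, their outer faces flush with the outside of the frame (the two x-running rails run between the posts' inner faces; the two y-running rails run between the posts' inner faces). 9 slats, each 89 mm wide (x) and 23 mm thick, lie across the top of the two x-running rails, running the full 1028 mm width of the frame in y; the slats are evenly spaced along x between the inner faces of the end posts with equal gaps (rounded down to the nearest mm) at the −x end and between each pair — any rounding remainder accumulates at the +x end.

The bed frame is on the floor beside the stool on its −x side.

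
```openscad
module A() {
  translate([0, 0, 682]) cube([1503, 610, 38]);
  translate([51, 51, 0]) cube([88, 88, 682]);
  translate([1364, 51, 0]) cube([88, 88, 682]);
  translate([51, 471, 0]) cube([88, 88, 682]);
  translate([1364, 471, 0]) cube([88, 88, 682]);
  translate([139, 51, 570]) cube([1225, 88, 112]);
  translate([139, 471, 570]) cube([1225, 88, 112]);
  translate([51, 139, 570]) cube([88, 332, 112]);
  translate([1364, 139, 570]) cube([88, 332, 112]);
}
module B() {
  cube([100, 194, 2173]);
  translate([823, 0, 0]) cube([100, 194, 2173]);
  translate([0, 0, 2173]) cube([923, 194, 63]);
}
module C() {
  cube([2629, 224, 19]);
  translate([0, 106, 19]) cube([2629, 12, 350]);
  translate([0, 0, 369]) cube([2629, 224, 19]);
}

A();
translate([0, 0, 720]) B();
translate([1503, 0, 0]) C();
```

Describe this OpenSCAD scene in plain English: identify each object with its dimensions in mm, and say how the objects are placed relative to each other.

A is a table: top 1503 mm (x) × 610 mm (y), 38 mm thick, upper face at z = 720 mm, on four 88×88 mm square legs, each inset 51 mm from the nearest pair of top edges, running from z = 0 to the bottom of the top. Four apron rails, 88 mm thick and 112 mm tall, run between adjacent legs with their top edges flush with the underside of the top and their outer faces flush with the legs' outer faces.

B is a rectangular door frame: two vertical jambs of 100×194 mm section, 2173 mm tall, with a clear opening 723 mm wide between their inner faces. A header 63 mm tall and 194 mm deep lies on top of the jambs and spans the full outside width.

C is an I-beam lying along x, 2629 mm long. Overall section height 388 mm. Two flanges 224 mm wide (y) and 19 mm thick, one on the floor and one at the top; a web 12 mm thick runs between them, centred on the flange width.

The door frame is on top of the table. The I-beam is against the table's +x side, with their −y faces flush.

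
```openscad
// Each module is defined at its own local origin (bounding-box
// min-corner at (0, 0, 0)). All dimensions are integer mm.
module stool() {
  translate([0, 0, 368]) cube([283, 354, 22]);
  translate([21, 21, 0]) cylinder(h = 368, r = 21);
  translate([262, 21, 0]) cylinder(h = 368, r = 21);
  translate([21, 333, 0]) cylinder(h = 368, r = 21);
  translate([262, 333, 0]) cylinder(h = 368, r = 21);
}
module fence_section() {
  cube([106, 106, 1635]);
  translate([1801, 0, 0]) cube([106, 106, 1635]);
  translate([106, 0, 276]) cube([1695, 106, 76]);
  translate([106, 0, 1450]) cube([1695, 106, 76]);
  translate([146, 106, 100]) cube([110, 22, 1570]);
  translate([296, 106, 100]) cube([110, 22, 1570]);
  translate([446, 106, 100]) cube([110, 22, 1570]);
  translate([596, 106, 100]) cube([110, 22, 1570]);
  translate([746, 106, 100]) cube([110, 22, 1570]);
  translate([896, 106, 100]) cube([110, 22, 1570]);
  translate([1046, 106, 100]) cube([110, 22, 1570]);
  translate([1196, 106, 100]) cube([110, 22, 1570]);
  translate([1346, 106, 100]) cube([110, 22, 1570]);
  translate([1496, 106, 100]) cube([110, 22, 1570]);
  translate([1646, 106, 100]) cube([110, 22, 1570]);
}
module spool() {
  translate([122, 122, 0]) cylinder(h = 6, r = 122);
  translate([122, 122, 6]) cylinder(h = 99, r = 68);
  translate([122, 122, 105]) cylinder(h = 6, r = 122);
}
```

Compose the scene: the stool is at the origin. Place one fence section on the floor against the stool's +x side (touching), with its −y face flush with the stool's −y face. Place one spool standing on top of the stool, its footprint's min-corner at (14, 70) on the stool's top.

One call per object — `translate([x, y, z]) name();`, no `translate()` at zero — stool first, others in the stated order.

stool();
translate([283, 0, 0]) fence_section();
translate([14, 70, 390]) spool();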